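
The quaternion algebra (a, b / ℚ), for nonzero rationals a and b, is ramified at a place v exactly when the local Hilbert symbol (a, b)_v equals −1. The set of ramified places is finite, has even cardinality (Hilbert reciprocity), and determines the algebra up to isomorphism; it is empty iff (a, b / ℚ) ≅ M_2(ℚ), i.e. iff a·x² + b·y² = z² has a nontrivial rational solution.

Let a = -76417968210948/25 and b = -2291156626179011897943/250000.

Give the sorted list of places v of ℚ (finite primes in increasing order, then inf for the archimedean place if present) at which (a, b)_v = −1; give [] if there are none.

Mod squares: a ≡ -273, b ≡ -6783. Check v ∈ {∞, 2, 3, 5, 7, 13, 17, 19}.
v=17: a=17^2·(≡16), b=17^3·(≡9) mod 17; (16|17)=+1, (9|17)=+1; (−1)^{2·3·8}·(+1)^3·(+1)^2 = +1.
v=3: a=3^5·(≡2), b=3^5·(≡1) mod 3; (2|3)=-1, (1|3)=+1; (−1)^{5·5·1}·(-1)^5·(+1)^5 = +1.
v=5: a=5^-2·(≡2), b=5^-6·(≡2) mod 5; (2|5)=-1, (2|5)=-1; (−1)^{-2·-6·2}·(-1)^-6·(-1)^-2 = +1.
v=13: a=13^3·(≡5), b=13^8·(≡10) mod 13; (5|13)=-1, (10|13)=+1; (−1)^{3·8·6}·(-1)^8·(+1)^3 = +1.
v=2: v_2(a)=2, v_2(b)=-4; units ≡ 7, 1 (mod 8); ε·ε+αω+βω = 1·0+2·0+-4·0 ≡ 0  ⇒  (a,b)_2 = +1.
v=∞: -273 < 0 and -6783 < 0  ⇒  (a,b)_∞ = -1.
v=19: a=19^2·(≡14), b=19^3·(≡9) mod 19; (14|19)=-1, (9|19)=+1; (−1)^{2·3·9}·(-1)^3·(+1)^2 = -1.
v=7: a=7^3·(≡5), b=7^3·(≡1) mod 7; (5|7)=-1, (1|7)=+1; (−1)^{3·3·3}·(-1)^3·(+1)^3 = +1.
|Ram(-273, -6783)| = 2, even; anisotropic at {19, ∞}.

[19, inf]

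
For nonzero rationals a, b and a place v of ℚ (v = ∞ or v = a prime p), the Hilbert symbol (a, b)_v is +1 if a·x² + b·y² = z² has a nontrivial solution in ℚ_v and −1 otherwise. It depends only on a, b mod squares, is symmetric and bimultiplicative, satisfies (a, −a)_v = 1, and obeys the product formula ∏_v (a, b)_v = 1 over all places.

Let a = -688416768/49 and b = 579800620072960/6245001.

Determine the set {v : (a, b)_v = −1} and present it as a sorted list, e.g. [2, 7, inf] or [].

(a, b) ≡ (-442, 10) mod (ℚ^×)²; places V = {2, 3, 5, 7, 11, 13, 17, ∞}.
(a,b)_5: α=0, u≡3; β=1, v≡2 (mod 5); (3|5)=-1, (2|5)=-1; sign (−1)^0·-1^1·-1^0 = -1.
(a,b)_13: α=3, u≡6; β=4, v≡3 (mod 13); (6|13)=-1, (3|13)=+1; sign (−1)^0·-1^4·+1^3 = +1.
(a,b)_11: α=0, u≡1; β=2, v≡2 (mod 11); (1|11)=+1, (2|11)=-1; sign (−1)^0·+1^2·-1^0 = +1.
(a,b)_∞: sgn(-442)=−, sgn(10)=+, so +1.
(a,b)_17: α=1, u≡8; β=-2, v≡10 (mod 17); (8|17)=+1, (10|17)=-1; sign (−1)^0·+1^-2·-1^1 = -1.
(a,b)_7: α=-2, u≡3; β=-4, v≡5 (mod 7); (3|7)=-1, (5|7)=-1; sign (−1)^0·-1^-4·-1^-2 = +1.
(a,b)_3: α=2, u≡2; β=-2, v≡1 (mod 3); (2|3)=-1, (1|3)=+1; sign (−1)^0·-1^-2·+1^2 = +1.
(a,b)_2: α=11, β=25; u≡3, v≡5 (mod 8); ε(u)ε(v)=1·0, αω(v)=11·1, βω(u)=25·1; sum ≡ 0  ⇒  +1.
|Ram(-442, 10)| = 2, even; anisotropic at {5, 17}.

[5, 17]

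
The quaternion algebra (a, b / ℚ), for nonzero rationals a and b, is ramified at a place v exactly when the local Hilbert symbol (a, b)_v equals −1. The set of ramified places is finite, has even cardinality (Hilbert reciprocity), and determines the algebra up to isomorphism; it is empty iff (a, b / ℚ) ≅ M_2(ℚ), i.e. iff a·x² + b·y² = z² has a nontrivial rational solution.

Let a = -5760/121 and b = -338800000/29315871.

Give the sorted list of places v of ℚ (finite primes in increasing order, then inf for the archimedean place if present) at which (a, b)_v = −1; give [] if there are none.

Mod squares: a ≡ -10, b ≡ -2730. Check v ∈ {∞, 2, 3, 5, 7, 11, 13, 17}.
v=17: a=17^0·(≡10), b=17^-4·(≡5) mod 17; (10|17)=-1, (5|17)=-1; (−1)^{0·-4·8}·(-1)^-4·(-1)^0 = +1.
v=3: a=3^2·(≡2), b=3^-3·(≡2) mod 3; (2|3)=-1, (2|3)=-1; (−1)^{2·-3·1}·(-1)^-3·(-1)^2 = -1.
v=13: a=13^0·(≡3), b=13^-1·(≡8) mod 13; (3|13)=+1, (8|13)=-1; (−1)^{0·-1·6}·(+1)^-1·(-1)^0 = +1.
v=∞: -10 < 0 and -2730 < 0  ⇒  (a,b)_∞ = -1.
v=7: a=7^0·(≡4), b=7^1·(≡4) mod 7; (4|7)=+1, (4|7)=+1; (−1)^{0·1·3}·(+1)^1·(+1)^0 = +1.
v=11: a=11^-2·(≡4), b=11^2·(≡3) mod 11; (4|11)=+1, (3|11)=+1; (−1)^{-2·2·5}·(+1)^2·(+1)^-2 = +1.
v=5: a=5^1·(≡3), b=5^5·(≡4) mod 5; (3|5)=-1, (4|5)=+1; (−1)^{1·5·2}·(-1)^5·(+1)^1 = -1.
v=2: v_2(a)=7, v_2(b)=7; units ≡ 3, 3 (mod 8); ε·ε+αω+βω = 1·1+7·1+7·1 ≡ 1  ⇒  (a,b)_2 = -1.
(-10, -2730 / ℚ) ramifies at {2, 3, 5, ∞}: a division algebra.

[2, 3, 5, inf]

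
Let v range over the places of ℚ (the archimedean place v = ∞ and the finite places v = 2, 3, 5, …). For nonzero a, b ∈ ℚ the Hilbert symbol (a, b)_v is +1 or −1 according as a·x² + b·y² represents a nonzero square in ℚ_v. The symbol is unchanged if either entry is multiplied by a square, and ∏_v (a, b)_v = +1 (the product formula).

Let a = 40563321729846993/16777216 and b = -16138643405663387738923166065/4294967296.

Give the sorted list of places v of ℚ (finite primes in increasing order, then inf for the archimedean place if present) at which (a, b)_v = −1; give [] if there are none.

(a, b) ≡ (16143217, -2185) mod (ℚ^×)²; places V = {2, 3, 5, 7, 11, 17, 19, 23, 31, 37, 41, 53, ∞}.
(a,b)_23: α=1, u≡22; β=1, v≡7 (mod 23); (22|23)=-1, (7|23)=-1; sign (−1)^1·-1^1·-1^1 = -1.
(a,b)_2: α=-24, β=-32; u≡1, v≡7 (mod 8); ε(u)ε(v)=0·1, αω(v)=-24·0, βω(u)=-32·0; sum ≡ 0  ⇒  +1.
(a,b)_41: α=1, u≡19; β=2, v≡6 (mod 41); (19|41)=-1, (6|41)=-1; sign (−1)^0·-1^2·-1^1 = -1.
(a,b)_3: α=2, u≡1; β=0, v≡2 (mod 3); (1|3)=+1, (2|3)=-1; sign (−1)^0·+1^0·-1^2 = +1.
(a,b)_37: α=0, u≡31; β=2, v≡31 (mod 37); (31|37)=-1, (31|37)=-1; sign (−1)^0·-1^2·-1^0 = +1.
(a,b)_∞: sgn(16143217)=+, sgn(-2185)=−, so +1.
(a,b)_17: α=1, u≡13; β=4, v≡1 (mod 17); (13|17)=+1, (1|17)=+1; sign (−1)^0·+1^4·+1^1 = +1.
(a,b)_31: α=2, u≡24; β=2, v≡8 (mod 31); (24|31)=-1, (8|31)=+1; sign (−1)^0·-1^2·+1^2 = +1.
(a,b)_5: α=0, u≡3; β=1, v≡2 (mod 5); (3|5)=-1, (2|5)=-1; sign (−1)^0·-1^1·-1^0 = -1.
(a,b)_11: α=2, u≡8; β=2, v≡4 (mod 11); (8|11)=-1, (4|11)=+1; sign (−1)^0·-1^2·+1^2 = +1.
(a,b)_19: α=1, u≡9; β=1, v≡15 (mod 19); (9|19)=+1, (15|19)=-1; sign (−1)^1·+1^1·-1^1 = +1.
(a,b)_7: α=4, u≡6; β=6, v≡3 (mod 7); (6|7)=-1, (3|7)=-1; sign (−1)^0·-1^6·-1^4 = +1.
(a,b)_53: α=1, u≡14; β=2, v≡2 (mod 53); (14|53)=-1, (2|53)=-1; sign (−1)^0·-1^2·-1^1 = -1.
(16143217, -2185 / ℚ) ramifies at {5, 23, 41, 53}: a division algebra.

[5, 23, 41, 53]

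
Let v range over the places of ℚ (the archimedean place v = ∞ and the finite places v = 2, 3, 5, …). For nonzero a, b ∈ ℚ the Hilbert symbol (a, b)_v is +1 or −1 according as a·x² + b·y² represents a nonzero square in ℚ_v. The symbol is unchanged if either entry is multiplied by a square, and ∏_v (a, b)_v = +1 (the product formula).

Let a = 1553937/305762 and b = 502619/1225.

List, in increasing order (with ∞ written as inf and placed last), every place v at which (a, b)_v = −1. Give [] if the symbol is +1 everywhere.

[2, 3, 11, 23]

(a, b) ≡ (66, 299) mod (ℚ^×)²; places V = {2, 3, 5, 7, 11, 13, 17, 23, 31, 41, ∞}.
(a,b)_41: α=0, u≡31; β=2, v≡14 (mod 41); (31|41)=+1, (14|41)=-1; sign (−1)^0·+1^2·-1^0 = +1.
(a,b)_23: α=-2, u≡19; β=1, v≡12 (mod 23); (19|23)=-1, (12|23)=+1; sign (−1)^0·-1^1·+1^-2 = -1.
(a,b)_31: α=2, u≡4; β=0, v≡1 (mod 31); (4|31)=+1, (1|31)=+1; sign (−1)^0·+1^0·+1^2 = +1.
(a,b)_11: α=1, u≡10; β=0, v≡10 (mod 11); (10|11)=-1, (10|11)=-1; sign (−1)^0·-1^0·-1^1 = -1.
(a,b)_2: α=-1, β=0; u≡1, v≡3 (mod 8); ε(u)ε(v)=0·1, αω(v)=-1·1, βω(u)=0·0; sum ≡ 1  ⇒  -1.
(a,b)_17: α=-2, u≡13; β=0, v≡14 (mod 17); (13|17)=+1, (14|17)=-1; sign (−1)^0·+1^0·-1^-2 = +1.
(a,b)_5: α=0, u≡1; β=-2, v≡1 (mod 5); (1|5)=+1, (1|5)=+1; sign (−1)^0·+1^-2·+1^0 = +1.
(a,b)_13: α=0, u≡4; β=1, v≡9 (mod 13); (4|13)=+1, (9|13)=+1; sign (−1)^0·+1^1·+1^0 = +1.
(a,b)_∞: sgn(66)=+, sgn(299)=+, so +1.
(a,b)_7: α=2, u≡5; β=-2, v≡3 (mod 7); (5|7)=-1, (3|7)=-1; sign (−1)^0·-1^-2·-1^2 = +1.
(a,b)_3: α=1, u≡1; β=0, v≡2 (mod 3); (1|3)=+1, (2|3)=-1; sign (−1)^0·+1^0·-1^1 = -1.
(66, 299 / ℚ) ramifies at {2, 3, 11, 23}: a division algebra.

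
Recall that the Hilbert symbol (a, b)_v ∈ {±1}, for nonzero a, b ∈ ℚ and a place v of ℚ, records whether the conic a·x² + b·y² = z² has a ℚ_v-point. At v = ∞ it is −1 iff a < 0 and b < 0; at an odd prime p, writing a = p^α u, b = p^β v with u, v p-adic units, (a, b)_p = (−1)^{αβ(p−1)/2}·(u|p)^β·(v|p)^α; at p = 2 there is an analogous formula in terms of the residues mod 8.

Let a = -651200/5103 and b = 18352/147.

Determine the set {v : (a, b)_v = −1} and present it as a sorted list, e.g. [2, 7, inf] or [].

(a, b) ≡ (-2849, 3441) mod (ℚ^×)²; places V = {2, 3, 5, 7, 11, 31, 37, ∞}.
(a,b)_∞: sgn(-2849)=−, sgn(3441)=+, so +1.
(a,b)_3: α=-6, u≡1; β=-1, v≡1 (mod 3); (1|3)=+1, (1|3)=+1; sign (−1)^0·+1^-1·+1^-6 = +1.
(a,b)_2: α=6, β=4; u≡7, v≡1 (mod 8); ε(u)ε(v)=1·0, αω(v)=6·0, βω(u)=4·0; sum ≡ 0  ⇒  +1.
(a,b)_31: α=0, u≡27; β=1, v≡19 (mod 31); (27|31)=-1, (19|31)=+1; sign (−1)^0·-1^1·+1^0 = -1.
(a,b)_37: α=1, u≡33; β=1, v≡22 (mod 37); (33|37)=+1, (22|37)=-1; sign (−1)^0·+1^1·-1^1 = -1.
(a,b)_7: α=-1, u≡3; β=-2, v≡4 (mod 7); (3|7)=-1, (4|7)=+1; sign (−1)^0·-1^-2·+1^-1 = +1.
(a,b)_5: α=2, u≡4; β=0, v≡1 (mod 5); (4|5)=+1, (1|5)=+1; sign (−1)^0·+1^0·+1^2 = +1.
(a,b)_11: α=1, u≡9; β=0, v≡1 (mod 11); (9|11)=+1, (1|11)=+1; sign (−1)^0·+1^0·+1^1 = +1.
Ram(-2849, 3441) = {31, 37}; no ℚ_31-point on the conic.

[31, 37]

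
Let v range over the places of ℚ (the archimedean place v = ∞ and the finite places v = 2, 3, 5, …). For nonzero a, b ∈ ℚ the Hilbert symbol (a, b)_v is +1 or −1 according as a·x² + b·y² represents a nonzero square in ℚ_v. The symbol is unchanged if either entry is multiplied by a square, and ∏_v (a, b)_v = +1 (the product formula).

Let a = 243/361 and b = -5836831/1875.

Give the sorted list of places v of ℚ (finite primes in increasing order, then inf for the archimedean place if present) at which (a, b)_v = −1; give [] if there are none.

[2, 17]

Mod squares: a ≡ 3, b ≡ -7293. Check v ∈ {∞, 2, 3, 5, 7, 11, 13, 17, 19}.
v=3: a=3^5·(≡1), b=3^-1·(≡2) mod 3; (1|3)=+1, (2|3)=-1; (−1)^{5·-1·1}·(+1)^-1·(-1)^5 = +1.
v=2: v_2(a)=0, v_2(b)=0; units ≡ 3, 3 (mod 8); ε·ε+αω+βω = 1·1+0·1+0·1 ≡ 1  ⇒  (a,b)_2 = -1.
v=19: a=19^-2·(≡15), b=19^0·(≡2) mod 19; (15|19)=-1, (2|19)=-1; (−1)^{-2·0·9}·(-1)^0·(-1)^-2 = +1.
v=5: a=5^0·(≡3), b=5^-4·(≡3) mod 5; (3|5)=-1, (3|5)=-1; (−1)^{0·-4·2}·(-1)^-4·(-1)^0 = +1.
v=13: a=13^0·(≡10), b=13^1·(≡11) mod 13; (10|13)=+1, (11|13)=-1; (−1)^{0·1·6}·(+1)^1·(-1)^0 = +1.
v=∞: 3 > 0 and -7293 < 0  ⇒  (a,b)_∞ = +1.
v=17: a=17^0·(≡14), b=17^1·(≡8) mod 17; (14|17)=-1, (8|17)=+1; (−1)^{0·1·8}·(-1)^1·(+1)^0 = -1.
v=7: a=7^0·(≡3), b=7^4·(≡2) mod 7; (3|7)=-1, (2|7)=+1; (−1)^{0·4·3}·(-1)^4·(+1)^0 = +1.
v=11: a=11^0·(≡5), b=11^1·(≡6) mod 11; (5|11)=+1, (6|11)=-1; (−1)^{0·1·5}·(+1)^1·(-1)^0 = +1.
(3, -7293 / ℚ) ramifies at {2, 17}: a division algebra.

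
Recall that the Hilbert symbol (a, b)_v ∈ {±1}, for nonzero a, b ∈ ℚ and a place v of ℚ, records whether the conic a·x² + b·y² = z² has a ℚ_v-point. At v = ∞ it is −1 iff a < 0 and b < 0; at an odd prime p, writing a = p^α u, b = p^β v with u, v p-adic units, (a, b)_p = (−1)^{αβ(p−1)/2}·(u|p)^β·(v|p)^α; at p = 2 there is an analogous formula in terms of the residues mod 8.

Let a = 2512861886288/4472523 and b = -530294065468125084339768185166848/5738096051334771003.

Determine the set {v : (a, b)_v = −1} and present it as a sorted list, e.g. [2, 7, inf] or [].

[2, 13, 19, 29]

(a, b) ≡ (666159, -35061) mod (ℚ^×)²; places V = {2, 3, 11, 13, 19, 23, 29, 31, 37, ∞}.
(a,b)_11: α=-2, u≡2; β=-8, v≡10 (mod 11); (2|11)=-1, (10|11)=-1; sign (−1)^0·-1^-8·-1^-2 = +1.
(a,b)_19: α=1, u≡17; β=4, v≡14 (mod 19); (17|19)=+1, (14|19)=-1; sign (−1)^0·+1^4·-1^1 = -1.
(a,b)_2: α=4, β=10; u≡7, v≡3 (mod 8); ε(u)ε(v)=1·1, αω(v)=4·1, βω(u)=10·0; sum ≡ 1  ⇒  -1.
(a,b)_37: α=-2, u≡3; β=-4, v≡5 (mod 37); (3|37)=+1, (5|37)=-1; sign (−1)^0·+1^-4·-1^-2 = +1.
(a,b)_∞: sgn(666159)=+, sgn(-35061)=−, so +1.
(a,b)_23: α=0, u≡10; β=-2, v≡14 (mod 23); (10|23)=-1, (14|23)=-1; sign (−1)^0·-1^-2·-1^0 = +1.
(a,b)_3: α=-3, u≡2; β=-3, v≡1 (mod 3); (2|3)=-1, (1|3)=+1; sign (−1)^1·-1^-3·+1^-3 = +1.
(a,b)_31: α=1, u≡23; β=3, v≡7 (mod 31); (23|31)=-1, (7|31)=+1; sign (−1)^1·-1^3·+1^1 = +1.
(a,b)_13: α=1, u≡10; β=1, v≡7 (mod 13); (10|13)=+1, (7|13)=-1; sign (−1)^0·+1^1·-1^1 = -1.
(a,b)_29: α=5, u≡21; β=13, v≡9 (mod 29); (21|29)=-1, (9|29)=+1; sign (−1)^0·-1^13·+1^5 = -1.
|Ram(666159, -35061)| = 4, even; anisotropic at {2, 13, 19, 29}.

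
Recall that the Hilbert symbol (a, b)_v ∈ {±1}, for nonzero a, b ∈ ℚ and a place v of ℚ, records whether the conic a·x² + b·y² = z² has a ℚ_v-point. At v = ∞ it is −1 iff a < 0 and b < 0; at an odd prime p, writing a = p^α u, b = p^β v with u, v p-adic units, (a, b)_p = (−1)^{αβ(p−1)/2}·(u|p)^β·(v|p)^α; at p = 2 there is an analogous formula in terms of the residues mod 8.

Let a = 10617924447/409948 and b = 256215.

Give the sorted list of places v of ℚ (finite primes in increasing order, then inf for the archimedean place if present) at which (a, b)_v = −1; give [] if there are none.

[13, 19, 31, 41]

(a, b) ≡ (3175081, 256215) mod (ℚ^×)²; places V = {2, 3, 5, 7, 11, 13, 17, 19, 23, 29, 31, 37, 41, ∞}.
(a,b)_19: α=0, u≡18; β=1, v≡14 (mod 19); (18|19)=-1, (14|19)=-1; sign (−1)^0·-1^1·-1^0 = -1.
(a,b)_5: α=0, u≡4; β=1, v≡3 (mod 5); (4|5)=+1, (3|5)=-1; sign (−1)^0·+1^1·-1^0 = +1.
(a,b)_11: α=-4, u≡7; β=0, v≡3 (mod 11); (7|11)=-1, (3|11)=+1; sign (−1)^0·-1^0·+1^-4 = +1.
(a,b)_3: α=4, u≡1; β=1, v≡1 (mod 3); (1|3)=+1, (1|3)=+1; sign (−1)^0·+1^1·+1^4 = +1.
(a,b)_23: α=1, u≡1; β=0, v≡18 (mod 23); (1|23)=+1, (18|23)=+1; sign (−1)^0·+1^0·+1^1 = +1.
(a,b)_2: α=-2, β=0; u≡1, v≡7 (mod 8); ε(u)ε(v)=0·1, αω(v)=-2·0, βω(u)=0·0; sum ≡ 0  ⇒  +1.
(a,b)_41: α=1, u≡36; β=0, v≡6 (mod 41); (36|41)=+1, (6|41)=-1; sign (−1)^0·+1^0·-1^1 = -1.
(a,b)_7: α=-1, u≡2; β=0, v≡1 (mod 7); (2|7)=+1, (1|7)=+1; sign (−1)^0·+1^0·+1^-1 = +1.
(a,b)_37: α=1, u≡12; β=0, v≡27 (mod 37); (12|37)=+1, (27|37)=+1; sign (−1)^0·+1^0·+1^1 = +1.
(a,b)_17: α=2, u≡1; β=0, v≡8 (mod 17); (1|17)=+1, (8|17)=+1; sign (−1)^0·+1^0·+1^2 = +1.
(a,b)_29: α=0, u≡20; β=1, v≡19 (mod 29); (20|29)=+1, (19|29)=-1; sign (−1)^0·+1^1·-1^0 = +1.
(a,b)_13: α=1, u≡5; β=0, v≡11 (mod 13); (5|13)=-1, (11|13)=-1; sign (−1)^0·-1^0·-1^1 = -1.
(a,b)_∞: sgn(3175081)=+, sgn(256215)=+, so +1.
(a,b)_31: α=0, u≡22; β=1, v≡19 (mod 31); (22|31)=-1, (19|31)=+1; sign (−1)^0·-1^1·+1^0 = -1.
(3175081, 256215 / ℚ) ramifies at {13, 19, 31, 41}: a division algebra.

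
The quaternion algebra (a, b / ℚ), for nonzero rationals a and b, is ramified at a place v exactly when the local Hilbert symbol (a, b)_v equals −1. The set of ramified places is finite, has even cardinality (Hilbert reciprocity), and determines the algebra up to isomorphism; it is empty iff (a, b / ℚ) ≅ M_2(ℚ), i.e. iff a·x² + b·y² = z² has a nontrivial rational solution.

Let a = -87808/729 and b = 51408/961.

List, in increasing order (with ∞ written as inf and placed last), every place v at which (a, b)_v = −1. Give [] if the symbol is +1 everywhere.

(a, b) ≡ (-7, 357) mod (ℚ^×)²; places V = {2, 3, 7, 17, 31, ∞}.
(a,b)_7: α=3, u≡3; β=1, v≡4 (mod 7); (3|7)=-1, (4|7)=+1; sign (−1)^1·-1^1·+1^3 = +1.
(a,b)_2: α=8, β=4; u≡1, v≡5 (mod 8); ε(u)ε(v)=0·0, αω(v)=8·1, βω(u)=4·0; sum ≡ 0  ⇒  +1.
(a,b)_∞: sgn(-7)=−, sgn(357)=+, so +1.
(a,b)_31: α=0, u≡30; β=-2, v≡10 (mod 31); (30|31)=-1, (10|31)=+1; sign (−1)^0·-1^-2·+1^0 = +1.
(a,b)_3: α=-6, u≡2; β=3, v≡2 (mod 3); (2|3)=-1, (2|3)=-1; sign (−1)^0·-1^3·-1^-6 = -1.
(a,b)_17: α=0, u≡10; β=1, v≡13 (mod 17); (10|17)=-1, (13|17)=+1; sign (−1)^0·-1^1·+1^0 = -1.
|Ram(-7, 357)| = 2, even; anisotropic at {3, 17}.

[3, 17]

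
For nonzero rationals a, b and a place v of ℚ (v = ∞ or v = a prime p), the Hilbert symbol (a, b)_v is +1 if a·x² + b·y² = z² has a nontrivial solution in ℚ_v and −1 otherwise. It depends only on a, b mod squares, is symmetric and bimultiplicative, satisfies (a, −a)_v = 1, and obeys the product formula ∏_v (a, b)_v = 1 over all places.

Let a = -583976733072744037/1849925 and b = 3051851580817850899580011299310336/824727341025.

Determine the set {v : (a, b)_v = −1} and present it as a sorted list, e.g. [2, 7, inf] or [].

[2, 13, 19, 37]

Mod squares: a ≡ -2819201, b ≡ 9139. Check v ∈ {∞, 2, 3, 5, 7, 11, 13, 19, 23, 31, 37, 41, 47}.
v=∞: -2819201 < 0 and 9139 > 0  ⇒  (a,b)_∞ = +1.
v=37: a=37^2·(≡2), b=37^3·(≡30) mod 37; (2|37)=-1, (30|37)=+1; (−1)^{2·3·18}·(-1)^3·(+1)^2 = -1.
v=47: a=47^1·(≡12), b=47^2·(≡3) mod 47; (12|47)=+1, (3|47)=+1; (−1)^{1·2·23}·(+1)^2·(+1)^1 = +1.
v=41: a=41^1·(≡36), b=41^2·(≡32) mod 41; (36|41)=+1, (32|41)=+1; (−1)^{1·2·20}·(+1)^2·(+1)^1 = +1.
v=13: a=13^2·(≡8), b=13^5·(≡4) mod 13; (8|13)=-1, (4|13)=+1; (−1)^{2·5·6}·(-1)^5·(+1)^2 = -1.
v=23: a=23^2·(≡3), b=23^2·(≡3) mod 23; (3|23)=+1, (3|23)=+1; (−1)^{2·2·11}·(+1)^2·(+1)^2 = +1.
v=7: a=7^-1·(≡4), b=7^-2·(≡4) mod 7; (4|7)=+1, (4|7)=+1; (−1)^{-1·-2·3}·(+1)^-2·(+1)^-1 = +1.
v=3: a=3^0·(≡1), b=3^-6·(≡1) mod 3; (1|3)=+1, (1|3)=+1; (−1)^{0·-6·1}·(+1)^-6·(+1)^0 = +1.
v=31: a=31^-2·(≡1), b=31^-4·(≡5) mod 31; (1|31)=+1, (5|31)=+1; (−1)^{-2·-4·15}·(+1)^-4·(+1)^-2 = +1.
v=5: a=5^-2·(≡4), b=5^-2·(≡1) mod 5; (4|5)=+1, (1|5)=+1; (−1)^{-2·-2·2}·(+1)^-2·(+1)^-2 = +1.
v=11: a=11^-1·(≡1), b=11^0·(≡5) mod 11; (1|11)=+1, (5|11)=+1; (−1)^{-1·0·5}·(+1)^0·(+1)^-1 = +1.
v=2: v_2(a)=0, v_2(b)=8; units ≡ 7, 3 (mod 8); ε·ε+αω+βω = 1·1+0·1+8·0 ≡ 1  ⇒  (a,b)_2 = -1.
v=19: a=19^5·(≡1), b=19^9·(≡6) mod 19; (1|19)=+1, (6|19)=+1; (−1)^{5·9·9}·(+1)^9·(+1)^5 = -1.
Ram(-2819201, 9139) = {2, 13, 19, 37}; no ℚ_2-point on the conic.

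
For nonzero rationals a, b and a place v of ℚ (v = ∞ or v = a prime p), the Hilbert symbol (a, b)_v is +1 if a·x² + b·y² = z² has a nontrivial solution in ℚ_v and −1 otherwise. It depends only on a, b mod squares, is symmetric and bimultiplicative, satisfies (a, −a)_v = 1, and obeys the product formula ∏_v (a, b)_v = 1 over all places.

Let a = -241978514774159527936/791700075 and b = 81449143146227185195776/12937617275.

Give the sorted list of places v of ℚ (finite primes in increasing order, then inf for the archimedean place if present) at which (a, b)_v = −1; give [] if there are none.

(a, b) ≡ (-226083, 561) mod (ℚ^×)²; places V = {2, 3, 5, 7, 11, 13, 17, 19, 31, ∞}.
(a,b)_13: α=9, u≡9; β=10, v≡6 (mod 13); (9|13)=+1, (6|13)=-1; sign (−1)^0·+1^10·-1^9 = -1.
(a,b)_∞: sgn(-226083)=−, sgn(561)=+, so +1.
(a,b)_31: α=3, u≡13; β=4, v≡29 (mod 31); (13|31)=-1, (29|31)=-1; sign (−1)^0·-1^4·-1^3 = -1.
(a,b)_11: α=1, u≡8; β=-1, v≡7 (mod 11); (8|11)=-1, (7|11)=-1; sign (−1)^1·-1^-1·-1^1 = -1.
(a,b)_7: α=0, u≡6; β=2, v≡2 (mod 7); (6|7)=-1, (2|7)=+1; sign (−1)^0·-1^2·+1^0 = +1.
(a,b)_3: α=-5, u≡2; β=1, v≡1 (mod 3); (2|3)=-1, (1|3)=+1; sign (−1)^1·-1^1·+1^-5 = +1.
(a,b)_5: α=-2, u≡3; β=-2, v≡1 (mod 5); (3|5)=-1, (1|5)=+1; sign (−1)^0·-1^-2·+1^-2 = +1.
(a,b)_2: α=12, β=8; u≡5, v≡1 (mod 8); ε(u)ε(v)=0·0, αω(v)=12·0, βω(u)=8·1; sum ≡ 0  ⇒  +1.
(a,b)_19: α=-4, u≡1; β=-6, v≡2 (mod 19); (1|19)=+1, (2|19)=-1; sign (−1)^0·+1^-6·-1^-4 = +1.
(a,b)_17: α=1, u≡6; β=1, v≡2 (mod 17); (6|17)=-1, (2|17)=+1; sign (−1)^0·-1^1·+1^1 = -1.
Ram(-226083, 561) = {11, 13, 17, 31}; no ℚ_11-point on the conic.

[11, 13, 17, 31]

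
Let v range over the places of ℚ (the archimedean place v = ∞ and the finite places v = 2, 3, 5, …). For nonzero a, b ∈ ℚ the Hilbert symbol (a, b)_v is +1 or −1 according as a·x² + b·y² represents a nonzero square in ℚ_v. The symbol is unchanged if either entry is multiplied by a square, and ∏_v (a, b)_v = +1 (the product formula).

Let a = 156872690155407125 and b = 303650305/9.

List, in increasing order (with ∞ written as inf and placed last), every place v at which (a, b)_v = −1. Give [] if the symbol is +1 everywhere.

[5, 19, 37, 41]

Mod squares: a ≡ 4085, b ≡ 6196945. Check v ∈ {∞, 2, 3, 5, 7, 19, 37, 41, 43}.
v=∞: 4085 > 0 and 6196945 > 0  ⇒  (a,b)_∞ = +1.
v=2: v_2(a)=0, v_2(b)=0; units ≡ 5, 1 (mod 8); ε·ε+αω+βω = 0·0+0·0+0·1 ≡ 0  ⇒  (a,b)_2 = +1.
v=3: a=3^0·(≡2), b=3^-2·(≡1) mod 3; (2|3)=-1, (1|3)=+1; (−1)^{0·-2·1}·(-1)^-2·(+1)^0 = +1.
v=7: a=7^0·(≡4), b=7^2·(≡3) mod 7; (4|7)=+1, (3|7)=-1; (−1)^{0·2·3}·(+1)^2·(-1)^0 = +1.
v=43: a=43^3·(≡13), b=43^1·(≡29) mod 43; (13|43)=+1, (29|43)=-1; (−1)^{3·1·21}·(+1)^1·(-1)^3 = +1.
v=37: a=37^2·(≡17), b=37^1·(≡6) mod 37; (17|37)=-1, (6|37)=-1; (−1)^{2·1·18}·(-1)^1·(-1)^2 = -1.
v=19: a=19^3·(≡6), b=19^1·(≡16) mod 19; (6|19)=+1, (16|19)=+1; (−1)^{3·1·9}·(+1)^1·(+1)^3 = -1.
v=41: a=41^2·(≡38), b=41^1·(≡26) mod 41; (38|41)=-1, (26|41)=-1; (−1)^{2·1·20}·(-1)^1·(-1)^2 = -1.
v=5: a=5^3·(≡2), b=5^1·(≡4) mod 5; (2|5)=-1, (4|5)=+1; (−1)^{3·1·2}·(-1)^1·(+1)^3 = -1.
Ram(4085, 6196945) = {5, 19, 37, 41}; no ℚ_5-point on the conic.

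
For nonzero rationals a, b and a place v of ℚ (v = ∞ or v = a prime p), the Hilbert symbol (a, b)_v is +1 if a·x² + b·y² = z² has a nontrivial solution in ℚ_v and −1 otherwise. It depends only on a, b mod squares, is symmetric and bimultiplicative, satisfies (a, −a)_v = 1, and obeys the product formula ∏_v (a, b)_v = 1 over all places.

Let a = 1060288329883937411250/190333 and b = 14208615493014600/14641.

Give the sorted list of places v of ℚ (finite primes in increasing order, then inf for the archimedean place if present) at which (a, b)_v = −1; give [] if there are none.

(a, b) ≡ (1032954, 66994) mod (ℚ^×)²; places V = {2, 3, 5, 7, 11, 13, 17, 19, 41, 43, ∞}.
(a,b)_43: α=4, u≡28; β=3, v≡35 (mod 43); (28|43)=-1, (35|43)=+1; sign (−1)^0·-1^3·+1^4 = -1.
(a,b)_41: α=1, u≡25; β=1, v≡6 (mod 41); (25|41)=+1, (6|41)=-1; sign (−1)^0·+1^1·-1^1 = -1.
(a,b)_17: α=3, u≡9; β=2, v≡3 (mod 17); (9|17)=+1, (3|17)=-1; sign (−1)^0·+1^2·-1^3 = -1.
(a,b)_11: α=-4, u≡2; β=-4, v≡9 (mod 11); (2|11)=-1, (9|11)=+1; sign (−1)^0·-1^-4·+1^-4 = +1.
(a,b)_2: α=1, β=3; u≡5, v≡1 (mod 8); ε(u)ε(v)=0·0, αω(v)=1·0, βω(u)=3·1; sum ≡ 1  ⇒  -1.
(a,b)_∞: sgn(1032954)=+, sgn(66994)=+, so +1.
(a,b)_3: α=3, u≡2; β=4, v≡1 (mod 3); (2|3)=-1, (1|3)=+1; sign (−1)^0·-1^4·+1^3 = +1.
(a,b)_5: α=4, u≡1; β=2, v≡4 (mod 5); (1|5)=+1, (4|5)=+1; sign (−1)^0·+1^2·+1^4 = +1.
(a,b)_19: α=1, u≡4; β=1, v≡7 (mod 19); (4|19)=+1, (7|19)=+1; sign (−1)^1·+1^1·+1^1 = -1.
(a,b)_13: α=-1, u≡2; β=0, v≡7 (mod 13); (2|13)=-1, (7|13)=-1; sign (−1)^0·-1^0·-1^-1 = -1.
(a,b)_7: α=4, u≡5; β=2, v≡2 (mod 7); (5|7)=-1, (2|7)=+1; sign (−1)^0·-1^2·+1^4 = +1.
Ram(1032954, 66994) = {2, 13, 17, 19, 41, 43}; no ℚ_2-point on the conic.

[2, 13, 17, 19, 41, 43]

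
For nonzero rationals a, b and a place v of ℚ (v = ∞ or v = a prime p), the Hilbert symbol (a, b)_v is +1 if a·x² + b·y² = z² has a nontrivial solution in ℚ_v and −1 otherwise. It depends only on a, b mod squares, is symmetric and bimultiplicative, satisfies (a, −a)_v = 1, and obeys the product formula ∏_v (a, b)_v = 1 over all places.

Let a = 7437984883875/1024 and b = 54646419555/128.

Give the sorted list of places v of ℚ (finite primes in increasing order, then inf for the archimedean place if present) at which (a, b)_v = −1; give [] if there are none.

[5, 7, 23, 29]

(a, b) ≡ (443555, 887110) mod (ℚ^×)²; places V = {2, 3, 5, 7, 13, 19, 23, 29, ∞}.
(a,b)_13: α=2, u≡2; β=2, v≡9 (mod 13); (2|13)=-1, (9|13)=+1; sign (−1)^0·-1^2·+1^2 = +1.
(a,b)_3: α=4, u≡2; β=6, v≡1 (mod 3); (2|3)=-1, (1|3)=+1; sign (−1)^0·-1^6·+1^4 = +1.
(a,b)_19: α=1, u≡15; β=1, v≡6 (mod 19); (15|19)=-1, (6|19)=+1; sign (−1)^1·-1^1·+1^1 = +1.
(a,b)_2: α=-10, β=-7; u≡3, v≡3 (mod 8); ε(u)ε(v)=1·1, αω(v)=-10·1, βω(u)=-7·1; sum ≡ 0  ⇒  +1.
(a,b)_7: α=3, u≡1; β=1, v≡4 (mod 7); (1|7)=+1, (4|7)=+1; sign (−1)^1·+1^1·+1^3 = -1.
(a,b)_23: α=1, u≡22; β=1, v≡11 (mod 23); (22|23)=-1, (11|23)=-1; sign (−1)^1·-1^1·-1^1 = -1.
(a,b)_29: α=1, u≡19; β=1, v≡9 (mod 29); (19|29)=-1, (9|29)=+1; sign (−1)^0·-1^1·+1^1 = -1.
(a,b)_5: α=3, u≡4; β=1, v≡2 (mod 5); (4|5)=+1, (2|5)=-1; sign (−1)^0·+1^1·-1^3 = -1.
(a,b)_∞: sgn(443555)=+, sgn(887110)=+, so +1.
Ram(443555, 887110) = {5, 7, 23, 29}; no ℚ_5-point on the conic.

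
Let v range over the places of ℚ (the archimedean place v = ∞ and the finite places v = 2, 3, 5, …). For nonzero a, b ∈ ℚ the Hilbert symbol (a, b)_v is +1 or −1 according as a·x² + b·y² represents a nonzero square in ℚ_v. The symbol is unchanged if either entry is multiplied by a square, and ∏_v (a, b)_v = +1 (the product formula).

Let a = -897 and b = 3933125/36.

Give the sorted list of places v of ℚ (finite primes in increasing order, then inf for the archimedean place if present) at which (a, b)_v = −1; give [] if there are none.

(a, b) ≡ (-897, 6293) mod (ℚ^×)²; places V = {2, 3, 5, 7, 13, 23, 29, 31, ∞}.
(a,b)_13: α=1, u≡9; β=0, v≡4 (mod 13); (9|13)=+1, (4|13)=+1; sign (−1)^0·+1^0·+1^1 = +1.
(a,b)_29: α=0, u≡2; β=1, v≡3 (mod 29); (2|29)=-1, (3|29)=-1; sign (−1)^0·-1^1·-1^0 = -1.
(a,b)_23: α=1, u≡7; β=0, v≡22 (mod 23); (7|23)=-1, (22|23)=-1; sign (−1)^0·-1^0·-1^1 = -1.
(a,b)_∞: sgn(-897)=−, sgn(6293)=+, so +1.
(a,b)_7: α=0, u≡6; β=1, v≡6 (mod 7); (6|7)=-1, (6|7)=-1; sign (−1)^0·-1^1·-1^0 = -1.
(a,b)_31: α=0, u≡2; β=1, v≡17 (mod 31); (2|31)=+1, (17|31)=-1; sign (−1)^0·+1^1·-1^0 = +1.
(a,b)_3: α=1, u≡1; β=-2, v≡2 (mod 3); (1|3)=+1, (2|3)=-1; sign (−1)^0·+1^-2·-1^1 = -1.
(a,b)_2: α=0, β=-2; u≡7, v≡5 (mod 8); ε(u)ε(v)=1·0, αω(v)=0·1, βω(u)=-2·0; sum ≡ 0  ⇒  +1.
(a,b)_5: α=0, u≡3; β=4, v≡3 (mod 5); (3|5)=-1, (3|5)=-1; sign (−1)^0·-1^4·-1^0 = +1.
(-897, 6293 / ℚ) ramifies at {3, 7, 23, 29}: a division algebra.

[3, 7, 23, 29]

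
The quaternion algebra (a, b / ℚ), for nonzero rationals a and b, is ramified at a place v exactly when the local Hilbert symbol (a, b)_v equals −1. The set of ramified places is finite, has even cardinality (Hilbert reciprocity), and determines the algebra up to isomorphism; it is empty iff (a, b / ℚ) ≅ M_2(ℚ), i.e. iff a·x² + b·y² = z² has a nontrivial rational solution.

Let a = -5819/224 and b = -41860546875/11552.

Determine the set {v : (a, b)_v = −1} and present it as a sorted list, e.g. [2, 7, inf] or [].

Mod squares: a ≡ -154, b ≡ -6. Check v ∈ {∞, 2, 3, 5, 7, 11, 19, 23}.
v=19: a=19^0·(≡6), b=19^-2·(≡2) mod 19; (6|19)=+1, (2|19)=-1; (−1)^{0·-2·9}·(+1)^-2·(-1)^0 = +1.
v=∞: -154 < 0 and -6 < 0  ⇒  (a,b)_∞ = -1.
v=11: a=11^1·(≡8), b=11^0·(≡9) mod 11; (8|11)=-1, (9|11)=+1; (−1)^{1·0·5}·(-1)^0·(+1)^1 = +1.
v=23: a=23^2·(≡21), b=23^0·(≡7) mod 23; (21|23)=-1, (7|23)=-1; (−1)^{2·0·11}·(-1)^0·(-1)^2 = +1.
v=3: a=3^0·(≡2), b=3^7·(≡1) mod 3; (2|3)=-1, (1|3)=+1; (−1)^{0·7·1}·(-1)^7·(+1)^0 = -1.
v=2: v_2(a)=-5, v_2(b)=-5; units ≡ 3, 5 (mod 8); ε·ε+αω+βω = 1·0+-5·1+-5·1 ≡ 0  ⇒  (a,b)_2 = +1.
v=5: a=5^0·(≡4), b=5^8·(≡1) mod 5; (4|5)=+1, (1|5)=+1; (−1)^{0·8·2}·(+1)^8·(+1)^0 = +1.
v=7: a=7^-1·(≡3), b=7^2·(≡1) mod 7; (3|7)=-1, (1|7)=+1; (−1)^{-1·2·3}·(-1)^2·(+1)^-1 = +1.
Ram(-154, -6) = {3, ∞}; no ℚ_3-point on the conic.

[3, inf]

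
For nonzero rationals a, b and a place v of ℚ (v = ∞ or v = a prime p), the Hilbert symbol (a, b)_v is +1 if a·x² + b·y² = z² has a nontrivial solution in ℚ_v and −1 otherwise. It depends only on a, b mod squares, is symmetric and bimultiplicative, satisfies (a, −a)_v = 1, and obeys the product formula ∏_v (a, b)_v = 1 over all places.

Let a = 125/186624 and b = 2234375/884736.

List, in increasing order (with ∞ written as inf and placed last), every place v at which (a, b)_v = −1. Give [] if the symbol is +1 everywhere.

[2, 3, 5, 13]

(a, b) ≡ (5, 858) mod (ℚ^×)²; places V = {2, 3, 5, 11, 13, ∞}.
(a,b)_11: α=0, u≡9; β=1, v≡9 (mod 11); (9|11)=+1, (9|11)=+1; sign (−1)^0·+1^1·+1^0 = +1.
(a,b)_13: α=0, u≡11; β=1, v≡10 (mod 13); (11|13)=-1, (10|13)=+1; sign (−1)^0·-1^1·+1^0 = -1.
(a,b)_3: α=-6, u≡2; β=-3, v≡1 (mod 3); (2|3)=-1, (1|3)=+1; sign (−1)^0·-1^-3·+1^-6 = -1.
(a,b)_5: α=3, u≡4; β=6, v≡3 (mod 5); (4|5)=+1, (3|5)=-1; sign (−1)^0·+1^6·-1^3 = -1.
(a,b)_∞: sgn(5)=+, sgn(858)=+, so +1.
(a,b)_2: α=-8, β=-15; u≡5, v≡5 (mod 8); ε(u)ε(v)=0·0, αω(v)=-8·1, βω(u)=-15·1; sum ≡ 1  ⇒  -1.
(5, 858 / ℚ) ramifies at {2, 3, 5, 13}: a division algebra.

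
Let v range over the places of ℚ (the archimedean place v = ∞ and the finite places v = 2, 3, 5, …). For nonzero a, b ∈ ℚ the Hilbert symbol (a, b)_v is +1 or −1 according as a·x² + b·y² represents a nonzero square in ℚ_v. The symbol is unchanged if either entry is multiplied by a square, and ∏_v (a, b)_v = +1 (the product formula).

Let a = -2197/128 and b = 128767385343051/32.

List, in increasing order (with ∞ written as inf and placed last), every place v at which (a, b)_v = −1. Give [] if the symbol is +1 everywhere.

[2, 23]

Mod squares: a ≡ -26, b ≡ 16422. Check v ∈ {∞, 2, 3, 7, 13, 17, 19, 23}.
v=17: a=17^0·(≡9), b=17^1·(≡7) mod 17; (9|17)=+1, (7|17)=-1; (−1)^{0·1·8}·(+1)^1·(-1)^0 = +1.
v=∞: -26 < 0 and 16422 > 0  ⇒  (a,b)_∞ = +1.
v=7: a=7^0·(≡4), b=7^1·(≡1) mod 7; (4|7)=+1, (1|7)=+1; (−1)^{0·1·3}·(+1)^1·(+1)^0 = +1.
v=19: a=19^0·(≡10), b=19^2·(≡17) mod 19; (10|19)=-1, (17|19)=+1; (−1)^{0·2·9}·(-1)^2·(+1)^0 = +1.
v=13: a=13^3·(≡7), b=13^6·(≡3) mod 13; (7|13)=-1, (3|13)=+1; (−1)^{3·6·6}·(-1)^6·(+1)^3 = +1.
v=3: a=3^0·(≡1), b=3^3·(≡2) mod 3; (1|3)=+1, (2|3)=-1; (−1)^{0·3·1}·(+1)^3·(-1)^0 = +1.
v=2: v_2(a)=-7, v_2(b)=-5; units ≡ 3, 3 (mod 8); ε·ε+αω+βω = 1·1+-7·1+-5·1 ≡ 1  ⇒  (a,b)_2 = -1.
v=23: a=23^0·(≡15), b=23^1·(≡2) mod 23; (15|23)=-1, (2|23)=+1; (−1)^{0·1·11}·(-1)^1·(+1)^0 = -1.
(-26, 16422 / ℚ) ramifies at {2, 23}: a division algebra.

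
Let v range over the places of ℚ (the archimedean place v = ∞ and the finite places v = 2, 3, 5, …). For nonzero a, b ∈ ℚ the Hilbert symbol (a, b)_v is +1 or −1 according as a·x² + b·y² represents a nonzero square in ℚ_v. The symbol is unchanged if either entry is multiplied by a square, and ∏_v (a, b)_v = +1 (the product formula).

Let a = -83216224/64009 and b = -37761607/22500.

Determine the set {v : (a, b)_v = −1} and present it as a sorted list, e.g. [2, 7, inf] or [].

[7, 13, 19, inf]

(a, b) ≡ (-3094, -247) mod (ℚ^×)²; places V = {2, 3, 5, 7, 11, 13, 17, 19, 23, 41, ∞}.
(a,b)_2: α=5, β=-2; u≡5, v≡1 (mod 8); ε(u)ε(v)=0·0, αω(v)=5·0, βω(u)=-2·1; sum ≡ 0  ⇒  +1.
(a,b)_3: α=0, u≡2; β=-2, v≡2 (mod 3); (2|3)=-1, (2|3)=-1; sign (−1)^0·-1^-2·-1^0 = +1.
(a,b)_13: α=1, u≡3; β=1, v≡2 (mod 13); (3|13)=+1, (2|13)=-1; sign (−1)^0·+1^1·-1^1 = -1.
(a,b)_5: α=0, u≡4; β=-4, v≡3 (mod 5); (4|5)=+1, (3|5)=-1; sign (−1)^0·+1^-4·-1^0 = +1.
(a,b)_41: α=2, u≡3; β=0, v≡31 (mod 41); (3|41)=-1, (31|41)=+1; sign (−1)^0·-1^0·+1^2 = +1.
(a,b)_11: α=-2, u≡8; β=0, v≡8 (mod 11); (8|11)=-1, (8|11)=-1; sign (−1)^0·-1^0·-1^-2 = +1.
(a,b)_23: α=-2, u≡5; β=2, v≡13 (mod 23); (5|23)=-1, (13|23)=+1; sign (−1)^0·-1^2·+1^-2 = +1.
(a,b)_17: α=1, u≡11; β=2, v≡15 (mod 17); (11|17)=-1, (15|17)=+1; sign (−1)^0·-1^2·+1^1 = +1.
(a,b)_19: α=0, u≡12; β=1, v≡1 (mod 19); (12|19)=-1, (1|19)=+1; sign (−1)^0·-1^1·+1^0 = -1.
(a,b)_7: α=1, u≡5; β=0, v≡6 (mod 7); (5|7)=-1, (6|7)=-1; sign (−1)^0·-1^0·-1^1 = -1.
(a,b)_∞: sgn(-3094)=−, sgn(-247)=−, so -1.
Ram(-3094, -247) = {7, 13, 19, ∞}; no ℚ_7-point on the conic.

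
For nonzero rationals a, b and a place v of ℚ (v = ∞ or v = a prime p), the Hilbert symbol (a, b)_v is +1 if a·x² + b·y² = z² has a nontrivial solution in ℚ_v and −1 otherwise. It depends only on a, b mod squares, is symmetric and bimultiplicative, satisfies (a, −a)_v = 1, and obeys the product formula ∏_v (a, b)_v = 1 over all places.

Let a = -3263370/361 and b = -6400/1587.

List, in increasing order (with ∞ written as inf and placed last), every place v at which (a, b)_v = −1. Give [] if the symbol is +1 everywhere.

Mod squares: a ≡ -26970, b ≡ -3. Check v ∈ {∞, 2, 3, 5, 11, 19, 23, 29, 31}.
v=11: a=11^2·(≡10), b=11^0·(≡8) mod 11; (10|11)=-1, (8|11)=-1; (−1)^{2·0·5}·(-1)^0·(-1)^2 = +1.
v=5: a=5^1·(≡1), b=5^2·(≡2) mod 5; (1|5)=+1, (2|5)=-1; (−1)^{1·2·2}·(+1)^2·(-1)^1 = -1.
v=∞: -26970 < 0 and -3 < 0  ⇒  (a,b)_∞ = -1.
v=2: v_2(a)=1, v_2(b)=8; units ≡ 3, 5 (mod 8); ε·ε+αω+βω = 1·0+1·1+8·1 ≡ 1  ⇒  (a,b)_2 = -1.
v=29: a=29^1·(≡26), b=29^0·(≡17) mod 29; (26|29)=-1, (17|29)=-1; (−1)^{1·0·14}·(-1)^0·(-1)^1 = -1.
v=31: a=31^1·(≡22), b=31^0·(≡8) mod 31; (22|31)=-1, (8|31)=+1; (−1)^{1·0·15}·(-1)^0·(+1)^1 = +1.
v=3: a=3^1·(≡1), b=3^-1·(≡2) mod 3; (1|3)=+1, (2|3)=-1; (−1)^{1·-1·1}·(+1)^-1·(-1)^1 = +1.
v=23: a=23^0·(≡12), b=23^-2·(≡21) mod 23; (12|23)=+1, (21|23)=-1; (−1)^{0·-2·11}·(+1)^-2·(-1)^0 = +1.
v=19: a=19^-2·(≡13), b=19^0·(≡6) mod 19; (13|19)=-1, (6|19)=+1; (−1)^{-2·0·9}·(-1)^0·(+1)^-2 = +1.
Ram(-26970, -3) = {2, 5, 29, ∞}; no ℚ_2-point on the conic.

[2, 5, 29, inf]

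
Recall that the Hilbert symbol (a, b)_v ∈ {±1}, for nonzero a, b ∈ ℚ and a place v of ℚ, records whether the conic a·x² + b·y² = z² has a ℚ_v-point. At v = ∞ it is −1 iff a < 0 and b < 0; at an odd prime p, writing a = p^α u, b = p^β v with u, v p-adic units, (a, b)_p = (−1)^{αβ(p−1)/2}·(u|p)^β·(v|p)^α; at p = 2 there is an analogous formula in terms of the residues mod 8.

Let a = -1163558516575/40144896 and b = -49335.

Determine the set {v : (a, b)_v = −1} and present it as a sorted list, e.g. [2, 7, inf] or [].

Mod squares: a ≡ -247, b ≡ -49335. Check v ∈ {∞, 2, 3, 5, 7, 11, 13, 19, 23, 37, 53}.
v=3: a=3^-4·(≡2), b=3^1·(≡1) mod 3; (2|3)=-1, (1|3)=+1; (−1)^{-4·1·1}·(-1)^1·(+1)^-4 = -1.
v=19: a=19^1·(≡17), b=19^0·(≡8) mod 19; (17|19)=+1, (8|19)=-1; (−1)^{1·0·9}·(+1)^0·(-1)^1 = -1.
v=13: a=13^1·(≡7), b=13^1·(≡1) mod 13; (7|13)=-1, (1|13)=+1; (−1)^{1·1·6}·(-1)^1·(+1)^1 = -1.
v=∞: -247 < 0 and -49335 < 0  ⇒  (a,b)_∞ = -1.
v=7: a=7^2·(≡6), b=7^0·(≡1) mod 7; (6|7)=-1, (1|7)=+1; (−1)^{2·0·3}·(-1)^0·(+1)^2 = +1.
v=11: a=11^-2·(≡8), b=11^1·(≡3) mod 11; (8|11)=-1, (3|11)=+1; (−1)^{-2·1·5}·(-1)^1·(+1)^-2 = -1.
v=2: v_2(a)=-12, v_2(b)=0; units ≡ 1, 1 (mod 8); ε·ε+αω+βω = 0·0+-12·0+0·0 ≡ 0  ⇒  (a,b)_2 = +1.
v=23: a=23^0·(≡9), b=23^1·(≡17) mod 23; (9|23)=+1, (17|23)=-1; (−1)^{0·1·11}·(+1)^1·(-1)^0 = +1.
v=53: a=53^2·(≡48), b=53^0·(≡8) mod 53; (48|53)=-1, (8|53)=-1; (−1)^{2·0·26}·(-1)^0·(-1)^2 = +1.
v=5: a=5^2·(≡2), b=5^1·(≡3) mod 5; (2|5)=-1, (3|5)=-1; (−1)^{2·1·2}·(-1)^1·(-1)^2 = -1.
v=37: a=37^2·(≡27), b=37^0·(≡23) mod 37; (27|37)=+1, (23|37)=-1; (−1)^{2·0·18}·(+1)^0·(-1)^2 = +1.
Ram(-247, -49335) = {3, 5, 11, 13, 19, ∞}; no ℚ_3-point on the conic.

[3, 5, 11, 13, 19, inf]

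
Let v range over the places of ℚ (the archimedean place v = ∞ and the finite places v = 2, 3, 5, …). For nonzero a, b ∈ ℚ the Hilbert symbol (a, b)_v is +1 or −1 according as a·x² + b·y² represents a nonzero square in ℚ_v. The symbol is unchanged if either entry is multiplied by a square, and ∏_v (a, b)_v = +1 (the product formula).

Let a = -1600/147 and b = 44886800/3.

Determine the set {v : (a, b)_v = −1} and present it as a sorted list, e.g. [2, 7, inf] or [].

[3, 17, 23, 41]

(a, b) ≡ (-3, 336651) mod (ℚ^×)²; places V = {2, 3, 5, 7, 17, 23, 41, ∞}.
(a,b)_17: α=0, u≡6; β=1, v≡15 (mod 17); (6|17)=-1, (15|17)=+1; sign (−1)^0·-1^1·+1^0 = -1.
(a,b)_23: α=0, u≡19; β=1, v≡9 (mod 23); (19|23)=-1, (9|23)=+1; sign (−1)^0·-1^1·+1^0 = -1.
(a,b)_2: α=6, β=4; u≡5, v≡3 (mod 8); ε(u)ε(v)=0·1, αω(v)=6·1, βω(u)=4·1; sum ≡ 0  ⇒  +1.
(a,b)_∞: sgn(-3)=−, sgn(336651)=+, so +1.
(a,b)_3: α=-1, u≡2; β=-1, v≡2 (mod 3); (2|3)=-1, (2|3)=-1; sign (−1)^1·-1^-1·-1^-1 = -1.
(a,b)_5: α=2, u≡3; β=2, v≡4 (mod 5); (3|5)=-1, (4|5)=+1; sign (−1)^0·-1^2·+1^2 = +1.
(a,b)_7: α=-2, u≡1; β=1, v≡5 (mod 7); (1|7)=+1, (5|7)=-1; sign (−1)^0·+1^1·-1^-2 = +1.
(a,b)_41: α=0, u≡29; β=1, v≡6 (mod 41); (29|41)=-1, (6|41)=-1; sign (−1)^0·-1^1·-1^0 = -1.
|Ram(-3, 336651)| = 4, even; anisotropic at {3, 17, 23, 41}.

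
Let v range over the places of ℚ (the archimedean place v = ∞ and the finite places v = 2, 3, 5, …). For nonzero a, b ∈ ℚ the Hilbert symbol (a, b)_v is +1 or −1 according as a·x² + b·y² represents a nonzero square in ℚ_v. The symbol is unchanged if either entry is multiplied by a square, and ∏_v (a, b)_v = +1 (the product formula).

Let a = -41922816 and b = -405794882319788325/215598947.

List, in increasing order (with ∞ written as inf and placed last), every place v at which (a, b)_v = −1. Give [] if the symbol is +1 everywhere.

[3, 13, 19, 23, 29, inf]

Mod squares: a ≡ -969, b ≡ -8402199. Check v ∈ {∞, 2, 3, 5, 7, 13, 17, 19, 23, 29, 43, 47}.
v=∞: -969 < 0 and -8402199 < 0  ⇒  (a,b)_∞ = -1.
v=5: a=5^0·(≡4), b=5^2·(≡1) mod 5; (4|5)=+1, (1|5)=+1; (−1)^{0·2·2}·(+1)^2·(+1)^0 = +1.
v=17: a=17^1·(≡6), b=17^-1·(≡7) mod 17; (6|17)=-1, (7|17)=-1; (−1)^{1·-1·8}·(-1)^-1·(-1)^1 = +1.
v=47: a=47^0·(≡9), b=47^2·(≡40) mod 47; (9|47)=+1, (40|47)=-1; (−1)^{0·2·23}·(+1)^2·(-1)^0 = +1.
v=13: a=13^2·(≡2), b=13^1·(≡6) mod 13; (2|13)=-1, (6|13)=-1; (−1)^{2·1·6}·(-1)^1·(-1)^2 = -1.
v=23: a=23^0·(≡20), b=23^1·(≡21) mod 23; (20|23)=-1, (21|23)=-1; (−1)^{0·1·11}·(-1)^1·(-1)^0 = -1.
v=19: a=19^1·(≡6), b=19^-3·(≡16) mod 19; (6|19)=+1, (16|19)=+1; (−1)^{1·-3·9}·(+1)^-3·(+1)^1 = -1.
v=29: a=29^0·(≡19), b=29^1·(≡2) mod 29; (19|29)=-1, (2|29)=-1; (−1)^{0·1·14}·(-1)^1·(-1)^0 = -1.
v=43: a=43^0·(≡34), b=43^-2·(≡14) mod 43; (34|43)=-1, (14|43)=+1; (−1)^{0·-2·21}·(-1)^-2·(+1)^0 = +1.
v=7: a=7^0·(≡2), b=7^10·(≡3) mod 7; (2|7)=+1, (3|7)=-1; (−1)^{0·10·3}·(+1)^10·(-1)^0 = +1.
v=2: v_2(a)=8, v_2(b)=0; units ≡ 7, 1 (mod 8); ε·ε+αω+βω = 1·0+8·0+0·0 ≡ 0  ⇒  (a,b)_2 = +1.
v=3: a=3^1·(≡1), b=3^1·(≡1) mod 3; (1|3)=+1, (1|3)=+1; (−1)^{1·1·1}·(+1)^1·(+1)^1 = -1.
(-969, -8402199 / ℚ) ramifies at {3, 13, 19, 23, 29, ∞}: a division algebra.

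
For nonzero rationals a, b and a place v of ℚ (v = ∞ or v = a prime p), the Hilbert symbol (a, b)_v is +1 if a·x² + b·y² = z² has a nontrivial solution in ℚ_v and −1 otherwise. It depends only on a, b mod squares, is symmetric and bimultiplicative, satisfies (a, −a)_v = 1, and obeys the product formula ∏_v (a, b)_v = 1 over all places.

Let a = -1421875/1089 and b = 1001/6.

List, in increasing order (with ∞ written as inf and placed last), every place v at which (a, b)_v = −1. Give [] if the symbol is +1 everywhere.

[2, 3, 7, 11]

(a, b) ≡ (-91, 6006) mod (ℚ^×)²; places V = {2, 3, 5, 7, 11, 13, ∞}.
(a,b)_7: α=1, u≡2; β=1, v≡4 (mod 7); (2|7)=+1, (4|7)=+1; sign (−1)^1·+1^1·+1^1 = -1.
(a,b)_3: α=-2, u≡2; β=-1, v≡1 (mod 3); (2|3)=-1, (1|3)=+1; sign (−1)^0·-1^-1·+1^-2 = -1.
(a,b)_13: α=1, u≡2; β=1, v≡2 (mod 13); (2|13)=-1, (2|13)=-1; sign (−1)^0·-1^1·-1^1 = +1.
(a,b)_5: α=6, u≡1; β=0, v≡1 (mod 5); (1|5)=+1, (1|5)=+1; sign (−1)^0·+1^0·+1^6 = +1.
(a,b)_11: α=-2, u≡2; β=1, v≡6 (mod 11); (2|11)=-1, (6|11)=-1; sign (−1)^0·-1^1·-1^-2 = -1.
(a,b)_2: α=0, β=-1; u≡5, v≡3 (mod 8); ε(u)ε(v)=0·1, αω(v)=0·1, βω(u)=-1·1; sum ≡ 1  ⇒  -1.
(a,b)_∞: sgn(-91)=−, sgn(6006)=+, so +1.
|Ram(-91, 6006)| = 4, even; anisotropic at {2, 3, 7, 11}.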